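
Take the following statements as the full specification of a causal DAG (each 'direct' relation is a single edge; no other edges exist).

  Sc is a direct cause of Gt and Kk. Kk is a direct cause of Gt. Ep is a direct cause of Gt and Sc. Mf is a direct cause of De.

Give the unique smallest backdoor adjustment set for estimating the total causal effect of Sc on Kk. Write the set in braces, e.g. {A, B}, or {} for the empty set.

{}

Variables eligible for adjustment (non-descendants of Sc, excluding Sc and Kk): {De, Ep, Mf}.
Backdoor paths from Sc to Kk:
  P1: Sc <- Ep -> Gt <- Kk
Each backdoor path contains an unconditioned collider, so every path is already blocked with the empty conditioning set:
  P1: blocked at collider Gt (neither it nor any descendant is in the conditioning set).
The empty set is therefore the unique smallest valid set.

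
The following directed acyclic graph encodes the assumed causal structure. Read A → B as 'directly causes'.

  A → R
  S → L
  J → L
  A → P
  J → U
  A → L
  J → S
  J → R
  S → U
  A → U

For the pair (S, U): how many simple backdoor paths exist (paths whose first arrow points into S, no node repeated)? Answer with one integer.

3

A backdoor path from S to U is any simple undirected path whose first edge points into S (i.e. leaves S via a parent).
Parents of S: {J}.
Enumerating:
  P1: S <- J -> U
  P2: S <- J -> R <- A -> U
  P3: S <- J -> L <- A -> U
That exhausts the simple backdoor paths. Count: 3.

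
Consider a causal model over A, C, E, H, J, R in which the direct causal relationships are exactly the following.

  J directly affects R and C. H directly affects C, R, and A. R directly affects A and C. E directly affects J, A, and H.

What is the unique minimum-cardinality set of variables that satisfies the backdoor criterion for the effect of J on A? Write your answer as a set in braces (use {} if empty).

{E}

Variables eligible for adjustment (non-descendants of J, excluding J and A): {E, H}.
Backdoor paths from J to A:
  P1: J <- E -> H -> R -> A
  P2: J <- E -> H -> C <- R -> A
  P3: J <- E -> H -> A
  P4: J <- E -> A
The empty set is not sufficient: P1 (J <- E -> H -> R -> A) has no collider blocking it and no conditioned non-collider, so it is open.
Try {E}:
  P1: blocked at fork node E ∈ conditioning set.
  P2: blocked at fork node E ∈ conditioning set.
  P3: blocked at fork node E ∈ conditioning set.
  P4: blocked at fork node E ∈ conditioning set.
{E} contains no descendant of J and blocks every backdoor path.
No other singleton works — e.g. {H} leaves P4 open — so {E} is the unique smallest valid adjustment set.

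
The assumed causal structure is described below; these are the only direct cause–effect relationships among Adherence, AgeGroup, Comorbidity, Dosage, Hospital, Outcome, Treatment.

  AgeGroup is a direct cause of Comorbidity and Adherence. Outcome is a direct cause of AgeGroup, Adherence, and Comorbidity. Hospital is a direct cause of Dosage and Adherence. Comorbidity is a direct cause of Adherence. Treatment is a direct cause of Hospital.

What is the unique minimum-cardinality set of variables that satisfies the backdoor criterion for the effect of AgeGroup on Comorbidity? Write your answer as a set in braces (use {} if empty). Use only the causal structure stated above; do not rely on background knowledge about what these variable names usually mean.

Variables eligible for adjustment (non-descendants of AgeGroup, excluding AgeGroup and Comorbidity): {Dosage, Hospital, Outcome, Treatment}.
Backdoor paths from AgeGroup to Comorbidity:
  P1: AgeGroup <- Outcome -> Comorbidity
  P2: AgeGroup <- Outcome -> Adherence <- Comorbidity
The empty set is not sufficient: P1 (AgeGroup <- Outcome -> Comorbidity) has no collider blocking it and no conditioned non-collider, so it is open.
Try {Outcome}:
  P1: blocked at fork node Outcome ∈ conditioning set.
  P2: blocked at fork node Outcome ∈ conditioning set.
{Outcome} contains no descendant of AgeGroup and blocks every backdoor path.
No other singleton works — e.g. {Treatment} leaves P1 open — so {Outcome} is the unique smallest valid adjustment set.

{Outcome}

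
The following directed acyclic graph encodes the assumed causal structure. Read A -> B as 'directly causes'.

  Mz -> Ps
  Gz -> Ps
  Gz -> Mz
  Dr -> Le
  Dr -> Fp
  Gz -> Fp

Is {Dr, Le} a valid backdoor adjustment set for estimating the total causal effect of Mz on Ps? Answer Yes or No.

No

Backdoor paths from Mz to Ps (paths whose first edge points into Mz):
  P1: Mz <- Gz -> Ps
Condition 1 (no descendant of Mz in the set): holds — descendants of Mz are {Ps}; none are in {Dr, Le}.
Condition 2 (every backdoor path blocked by {Dr, Le}):
  P1: open — no interior node is in the conditioning set.
{Dr, Le} does not satisfy the backdoor criterion.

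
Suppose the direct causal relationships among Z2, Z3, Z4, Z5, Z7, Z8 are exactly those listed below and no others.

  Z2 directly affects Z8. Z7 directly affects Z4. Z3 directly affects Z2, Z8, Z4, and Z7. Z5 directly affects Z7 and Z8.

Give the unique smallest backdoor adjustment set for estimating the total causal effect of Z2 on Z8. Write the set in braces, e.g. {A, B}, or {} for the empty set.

Variables eligible for adjustment (non-descendants of Z2, excluding Z2 and Z8): {Z3, Z4, Z5, Z7}.
Backdoor paths from Z2 to Z8:
  P1: Z2 <- Z3 -> Z7 <- Z5 -> Z8
  P2: Z2 <- Z3 -> Z4 <- Z7 <- Z5 -> Z8
  P3: Z2 <- Z3 -> Z8
The empty set is not sufficient: P3 (Z2 <- Z3 -> Z8) has no collider blocking it and no conditioned non-collider, so it is open.
Try {Z3}:
  P1: blocked at fork node Z3 ∈ conditioning set.
  P2: blocked at fork node Z3 ∈ conditioning set.
  P3: blocked at fork node Z3 ∈ conditioning set.
{Z3} contains no descendant of Z2 and blocks every backdoor path.
No other singleton works — e.g. {Z5} leaves P3 open — so {Z3} is the unique smallest valid adjustment set.

{Z3}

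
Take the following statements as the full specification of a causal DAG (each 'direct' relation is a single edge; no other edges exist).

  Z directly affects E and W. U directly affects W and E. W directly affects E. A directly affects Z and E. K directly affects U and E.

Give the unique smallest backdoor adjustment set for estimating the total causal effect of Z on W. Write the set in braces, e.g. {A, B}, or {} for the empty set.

Variables eligible for adjustment (non-descendants of Z, excluding Z and W): {A, K, U}.
Backdoor paths from Z to W:
  P1: Z <- A -> E <- K -> U -> W
  P2: Z <- A -> E <- U -> W
  P3: Z <- A -> E <- W
Each backdoor path contains an unconditioned collider, so every path is already blocked with the empty conditioning set:
  P1: blocked at collider E (neither it nor any descendant is in the conditioning set).
  P2: blocked at collider E (neither it nor any descendant is in the conditioning set).
  P3: blocked at collider E (neither it nor any descendant is in the conditioning set).
The empty set is therefore the unique smallest valid set.

{}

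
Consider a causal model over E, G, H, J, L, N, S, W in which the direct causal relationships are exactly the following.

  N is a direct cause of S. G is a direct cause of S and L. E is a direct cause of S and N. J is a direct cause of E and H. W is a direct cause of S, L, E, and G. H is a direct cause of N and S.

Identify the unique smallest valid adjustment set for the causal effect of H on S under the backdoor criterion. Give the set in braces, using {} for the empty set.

{J}

Variables eligible for adjustment (non-descendants of H, excluding H and S): {E, G, J, L, W}.
Backdoor paths from H to S:
  P1: H <- J -> E <- W -> G -> S
  P2: H <- J -> E <- W -> L <- G -> S
  P3: H <- J -> E <- W -> S
  P4: H <- J -> E -> N -> S
  P5: H <- J -> E -> S
The empty set is not sufficient: P4 (H <- J -> E -> N -> S) has no collider blocking it and no conditioned non-collider, so it is open.
Try {J}:
  P1: blocked at fork node J ∈ conditioning set.
  P2: blocked at fork node J ∈ conditioning set.
  P3: blocked at fork node J ∈ conditioning set.
  P4: blocked at fork node J ∈ conditioning set.
  P5: blocked at fork node J ∈ conditioning set.
{J} contains no descendant of H and blocks every backdoor path.
No other singleton works — e.g. {W} leaves P4 open — so {J} is the unique smallest valid adjustment set.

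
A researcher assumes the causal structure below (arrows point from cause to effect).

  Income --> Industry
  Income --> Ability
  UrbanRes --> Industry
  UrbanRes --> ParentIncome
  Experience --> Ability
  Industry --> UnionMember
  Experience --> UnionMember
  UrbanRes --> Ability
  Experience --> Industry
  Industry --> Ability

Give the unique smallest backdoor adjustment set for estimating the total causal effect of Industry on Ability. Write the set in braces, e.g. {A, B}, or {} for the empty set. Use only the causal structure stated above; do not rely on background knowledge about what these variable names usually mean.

Variables eligible for adjustment (non-descendants of Industry, excluding Industry and Ability): {Experience, Income, ParentIncome, UrbanRes}.
Backdoor paths from Industry to Ability:
  P1: Industry <- Income -> Ability
  P2: Industry <- Experience -> Ability
  P3: Industry <- UrbanRes -> Ability
The empty set is not sufficient: P1 (Industry <- Income -> Ability) has no collider blocking it and no conditioned non-collider, so it is open.
Try {Experience, Income, UrbanRes}:
  P1: blocked at fork node Income ∈ conditioning set.
  P2: blocked at fork node Experience ∈ conditioning set.
  P3: blocked at fork node UrbanRes ∈ conditioning set.
{Experience, Income, UrbanRes} contains no descendant of Industry and blocks every backdoor path.
Every element of {Experience, Income, UrbanRes} is needed (dropping Experience leaves P2 open; dropping Income leaves P1 open; dropping UrbanRes leaves P3 open), so no proper subset is valid.
Among all size-3 subsets of the eligible variables, only {Experience, Income, UrbanRes} blocks every backdoor path, so it is the unique smallest valid adjustment set.

{Experience, Income, UrbanRes}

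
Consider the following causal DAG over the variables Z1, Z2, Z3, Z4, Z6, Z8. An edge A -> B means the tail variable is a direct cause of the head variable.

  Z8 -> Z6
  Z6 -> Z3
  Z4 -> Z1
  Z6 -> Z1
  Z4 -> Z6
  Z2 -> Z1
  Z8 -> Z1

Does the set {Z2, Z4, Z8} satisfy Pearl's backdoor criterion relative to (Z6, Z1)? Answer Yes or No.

Backdoor paths from Z6 to Z1 (paths whose first edge points into Z6):
  P1: Z6 <- Z4 -> Z1
  P2: Z6 <- Z8 -> Z1
Condition 1 (no descendant of Z6 in the set): holds — descendants of Z6 are {Z1, Z3}; none are in {Z2, Z4, Z8}.
Condition 2 (every backdoor path blocked by {Z2, Z4, Z8}):
  P1: blocked at fork node Z4 ∈ conditioning set.
  P2: blocked at fork node Z8 ∈ conditioning set.
{Z2, Z4, Z8} satisfies the backdoor criterion.

Yes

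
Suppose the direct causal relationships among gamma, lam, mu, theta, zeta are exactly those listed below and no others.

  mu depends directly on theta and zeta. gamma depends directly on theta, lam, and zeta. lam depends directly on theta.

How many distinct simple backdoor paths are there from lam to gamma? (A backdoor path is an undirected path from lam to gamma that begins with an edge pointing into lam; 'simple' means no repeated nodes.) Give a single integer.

2

A backdoor path from lam to gamma is any simple undirected path whose first edge points into lam (i.e. leaves lam via a parent).
Parents of lam: {theta}.
Enumerating:
  P1: lam <- theta -> mu <- zeta -> gamma
  P2: lam <- theta -> gamma
That exhausts the simple backdoor paths. Count: 2.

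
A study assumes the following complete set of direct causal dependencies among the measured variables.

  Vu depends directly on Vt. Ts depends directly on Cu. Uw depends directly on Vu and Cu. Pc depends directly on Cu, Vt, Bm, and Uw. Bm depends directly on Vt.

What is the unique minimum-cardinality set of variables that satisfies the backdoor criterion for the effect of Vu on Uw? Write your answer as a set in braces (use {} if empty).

Variables eligible for adjustment (non-descendants of Vu, excluding Vu and Uw): {Bm, Cu, Ts, Vt}.
Backdoor paths from Vu to Uw:
  P1: Vu <- Vt -> Bm -> Pc <- Cu -> Uw
  P2: Vu <- Vt -> Bm -> Pc <- Uw
  P3: Vu <- Vt -> Pc <- Cu -> Uw
  P4: Vu <- Vt -> Pc <- Uw
Each backdoor path contains an unconditioned collider, so every path is already blocked with the empty conditioning set:
  P1: blocked at collider Pc (neither it nor any descendant is in the conditioning set).
  P2: blocked at collider Pc (neither it nor any descendant is in the conditioning set).
  P3: blocked at collider Pc (neither it nor any descendant is in the conditioning set).
  P4: blocked at collider Pc (neither it nor any descendant is in the conditioning set).
The empty set is therefore the unique smallest valid set.

{}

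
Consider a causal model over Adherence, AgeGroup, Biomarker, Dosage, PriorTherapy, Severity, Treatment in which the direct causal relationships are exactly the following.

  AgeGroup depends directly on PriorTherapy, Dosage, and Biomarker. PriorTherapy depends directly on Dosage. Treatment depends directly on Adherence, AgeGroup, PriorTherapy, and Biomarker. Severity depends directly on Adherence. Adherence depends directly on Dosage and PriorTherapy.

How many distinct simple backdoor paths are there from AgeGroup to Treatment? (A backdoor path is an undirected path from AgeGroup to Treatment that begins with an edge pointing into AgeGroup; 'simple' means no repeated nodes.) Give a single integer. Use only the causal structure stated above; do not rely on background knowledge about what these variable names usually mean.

A backdoor path from AgeGroup to Treatment is any simple undirected path whose first edge points into AgeGroup (i.e. leaves AgeGroup via a parent).
Parents of AgeGroup: {Biomarker, Dosage, PriorTherapy}.
Enumerating:
  P1: AgeGroup <- Biomarker -> Treatment
  P2: AgeGroup <- Dosage -> PriorTherapy -> Adherence -> Treatment
  P3: AgeGroup <- Dosage -> PriorTherapy -> Treatment
  P4: AgeGroup <- Dosage -> Adherence <- PriorTherapy -> Treatment
  P5: AgeGroup <- Dosage -> Adherence -> Treatment
  P6: AgeGroup <- PriorTherapy <- Dosage -> Adherence -> Treatment
  P7: AgeGroup <- PriorTherapy -> Adherence -> Treatment
  P8: AgeGroup <- PriorTherapy -> Treatment
That exhausts the simple backdoor paths. Count: 8.

8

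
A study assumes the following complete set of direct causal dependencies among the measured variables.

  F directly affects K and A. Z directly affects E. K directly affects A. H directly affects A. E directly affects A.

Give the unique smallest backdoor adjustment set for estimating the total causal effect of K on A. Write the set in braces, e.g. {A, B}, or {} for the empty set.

{F}

Variables eligible for adjustment (non-descendants of K, excluding K and A): {E, F, H, Z}.
Backdoor paths from K to A:
  P1: K <- F -> A
The empty set is not sufficient: P1 (K <- F -> A) has no collider blocking it and no conditioned non-collider, so it is open.
Try {F}:
  P1: blocked at fork node F ∈ conditioning set.
{F} contains no descendant of K and blocks every backdoor path.
No other singleton works — e.g. {Z} leaves P1 open — so {F} is the unique smallest valid adjustment set.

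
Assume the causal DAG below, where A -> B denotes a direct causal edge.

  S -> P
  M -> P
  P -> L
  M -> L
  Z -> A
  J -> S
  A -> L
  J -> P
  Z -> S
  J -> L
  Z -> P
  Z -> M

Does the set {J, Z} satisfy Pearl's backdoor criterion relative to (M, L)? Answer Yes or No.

Yes

Backdoor paths from M to L (paths whose first edge points into M):
  P1: M <- Z -> S <- J -> P -> L
  P2: M <- Z -> S <- J -> L
  P3: M <- Z -> S -> P <- J -> L
  P4: M <- Z -> S -> P -> L
  P5: M <- Z -> A -> L
  P6: M <- Z -> P <- J -> L
  P7: M <- Z -> P <- S <- J -> L
  P8: M <- Z -> P -> L
Condition 1 (no descendant of M in the set): holds — descendants of M are {L, P}; none are in {J, Z}.
Condition 2 (every backdoor path blocked by {J, Z}):
  P1: blocked at fork node Z ∈ conditioning set.
  P2: blocked at fork node Z ∈ conditioning set.
  P3: blocked at fork node Z ∈ conditioning set.
  P4: blocked at fork node Z ∈ conditioning set.
  P5: blocked at fork node Z ∈ conditioning set.
  P6: blocked at fork node Z ∈ conditioning set.
  P7: blocked at fork node Z ∈ conditioning set.
  P8: blocked at fork node Z ∈ conditioning set.
{J, Z} satisfies the backdoor criterion.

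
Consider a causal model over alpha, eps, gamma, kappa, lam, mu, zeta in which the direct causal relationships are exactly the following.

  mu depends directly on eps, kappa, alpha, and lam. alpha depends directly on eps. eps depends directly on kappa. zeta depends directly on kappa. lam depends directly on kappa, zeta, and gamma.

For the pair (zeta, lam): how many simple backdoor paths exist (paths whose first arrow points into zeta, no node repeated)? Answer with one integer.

A backdoor path from zeta to lam is any simple undirected path whose first edge points into zeta (i.e. leaves zeta via a parent).
Parents of zeta: {kappa}.
Enumerating:
  P1: zeta <- kappa -> eps -> alpha -> mu <- lam
  P2: zeta <- kappa -> eps -> mu <- lam
  P3: zeta <- kappa -> lam
  P4: zeta <- kappa -> mu <- lam
That exhausts the simple backdoor paths. Count: 4.

4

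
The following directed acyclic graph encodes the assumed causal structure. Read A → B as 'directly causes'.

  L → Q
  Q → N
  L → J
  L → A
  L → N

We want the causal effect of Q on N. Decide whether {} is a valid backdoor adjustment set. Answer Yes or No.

Backdoor paths from Q to N (paths whose first edge points into Q):
  P1: Q <- L -> N
Condition 1 (no descendant of Q in the set): holds — descendants of Q are {N}; none are in {}.
Condition 2 (every backdoor path blocked by {}):
  P1: open — no interior node is in the conditioning set.
{} does not satisfy the backdoor criterion.

No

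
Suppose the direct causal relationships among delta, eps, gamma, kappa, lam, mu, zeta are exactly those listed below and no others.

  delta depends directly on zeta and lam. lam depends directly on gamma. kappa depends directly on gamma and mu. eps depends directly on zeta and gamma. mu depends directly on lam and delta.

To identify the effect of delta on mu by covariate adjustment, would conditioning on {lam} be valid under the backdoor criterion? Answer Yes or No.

Backdoor paths from delta to mu (paths whose first edge points into delta):
  P1: delta <- lam <- gamma -> kappa <- mu
  P2: delta <- lam -> mu
  P3: delta <- zeta -> eps <- gamma -> lam -> mu
  P4: delta <- zeta -> eps <- gamma -> kappa <- mu
Condition 1 (no descendant of delta in the set): holds — descendants of delta are {kappa, mu}; none are in {lam}.
Condition 2 (every backdoor path blocked by {lam}):
  P1: blocked at chain node lam ∈ conditioning set.
  P2: blocked at fork node lam ∈ conditioning set.
  P3: blocked at collider eps (neither it nor any descendant is in the conditioning set).
  P4: blocked at collider eps (neither it nor any descendant is in the conditioning set).
{lam} satisfies the backdoor criterion.

Yes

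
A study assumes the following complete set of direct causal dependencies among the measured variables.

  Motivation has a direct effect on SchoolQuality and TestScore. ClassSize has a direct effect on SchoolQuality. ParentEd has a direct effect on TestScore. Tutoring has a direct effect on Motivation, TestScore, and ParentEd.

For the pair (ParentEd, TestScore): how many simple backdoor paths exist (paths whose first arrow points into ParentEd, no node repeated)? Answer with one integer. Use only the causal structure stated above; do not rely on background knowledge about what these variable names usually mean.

2

A backdoor path from ParentEd to TestScore is any simple undirected path whose first edge points into ParentEd (i.e. leaves ParentEd via a parent).
Parents of ParentEd: {Tutoring}.
Enumerating:
  P1: ParentEd <- Tutoring -> Motivation -> TestScore
  P2: ParentEd <- Tutoring -> TestScore
That exhausts the simple backdoor paths. Count: 2.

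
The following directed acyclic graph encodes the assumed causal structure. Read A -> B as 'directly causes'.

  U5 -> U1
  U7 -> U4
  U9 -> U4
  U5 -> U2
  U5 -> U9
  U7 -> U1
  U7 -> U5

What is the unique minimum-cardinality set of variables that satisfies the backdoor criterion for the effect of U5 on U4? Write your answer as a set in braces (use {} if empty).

Variables eligible for adjustment (non-descendants of U5, excluding U5 and U4): {U7}.
Backdoor paths from U5 to U4:
  P1: U5 <- U7 -> U4
The empty set is not sufficient: P1 (U5 <- U7 -> U4) has no collider blocking it and no conditioned non-collider, so it is open.
Try {U7}:
  P1: blocked at fork node U7 ∈ conditioning set.
{U7} contains no descendant of U5 and blocks every backdoor path.
{U7} is the unique smallest valid adjustment set.

{U7}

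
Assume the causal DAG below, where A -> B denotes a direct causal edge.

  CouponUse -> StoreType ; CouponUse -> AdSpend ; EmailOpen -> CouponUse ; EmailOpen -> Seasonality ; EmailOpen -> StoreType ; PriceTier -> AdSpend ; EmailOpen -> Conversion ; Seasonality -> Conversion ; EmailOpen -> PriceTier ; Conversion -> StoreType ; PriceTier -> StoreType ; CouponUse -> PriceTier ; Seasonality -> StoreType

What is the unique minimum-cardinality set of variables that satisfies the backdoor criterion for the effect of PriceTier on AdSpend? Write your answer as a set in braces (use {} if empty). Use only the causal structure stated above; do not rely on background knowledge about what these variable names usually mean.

Variables eligible for adjustment (non-descendants of PriceTier, excluding PriceTier and AdSpend): {Conversion, CouponUse, EmailOpen, Seasonality}.
Backdoor paths from PriceTier to AdSpend:
  P1: PriceTier <- EmailOpen -> CouponUse -> AdSpend
  P2: PriceTier <- EmailOpen -> Seasonality -> Conversion -> StoreType <- CouponUse -> AdSpend
  P3: PriceTier <- EmailOpen -> Seasonality -> StoreType <- CouponUse -> AdSpend
  P4: PriceTier <- EmailOpen -> Conversion <- Seasonality -> StoreType <- CouponUse -> AdSpend
  P5: PriceTier <- EmailOpen -> Conversion -> StoreType <- CouponUse -> AdSpend
  P6: PriceTier <- EmailOpen -> StoreType <- CouponUse -> AdSpend
  P7: PriceTier <- CouponUse -> AdSpend
The empty set is not sufficient: P1 (PriceTier <- EmailOpen -> CouponUse -> AdSpend) has no collider blocking it and no conditioned non-collider, so it is open.
Try {CouponUse}:
  P1: blocked at chain node CouponUse ∈ conditioning set.
  P2: blocked at collider StoreType (neither it nor any descendant is in the conditioning set).
  P3: blocked at collider StoreType (neither it nor any descendant is in the conditioning set).
  P4: blocked at collider Conversion (neither it nor any descendant is in the conditioning set).
  P5: blocked at collider StoreType (neither it nor any descendant is in the conditioning set).
  P6: blocked at collider StoreType (neither it nor any descendant is in the conditioning set).
  P7: blocked at fork node CouponUse ∈ conditioning set.
{CouponUse} contains no descendant of PriceTier and blocks every backdoor path.
No other singleton works — e.g. {EmailOpen} leaves P7 open — so {CouponUse} is the unique smallest valid adjustment set.

{CouponUse}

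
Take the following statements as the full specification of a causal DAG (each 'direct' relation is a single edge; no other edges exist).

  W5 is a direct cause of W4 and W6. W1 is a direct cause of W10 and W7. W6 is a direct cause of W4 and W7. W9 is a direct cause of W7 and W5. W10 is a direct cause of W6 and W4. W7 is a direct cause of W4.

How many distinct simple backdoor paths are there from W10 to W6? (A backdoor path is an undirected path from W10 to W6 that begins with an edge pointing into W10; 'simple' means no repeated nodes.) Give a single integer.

5

A backdoor path from W10 to W6 is any simple undirected path whose first edge points into W10 (i.e. leaves W10 via a parent).
Parents of W10: {W1}.
Enumerating:
  P1: W10 <- W1 -> W7 <- W9 -> W5 -> W6
  P2: W10 <- W1 -> W7 <- W9 -> W5 -> W4 <- W6
  P3: W10 <- W1 -> W7 <- W6
  P4: W10 <- W1 -> W7 -> W4 <- W5 -> W6
  P5: W10 <- W1 -> W7 -> W4 <- W6
That exhausts the simple backdoor paths. Count: 5.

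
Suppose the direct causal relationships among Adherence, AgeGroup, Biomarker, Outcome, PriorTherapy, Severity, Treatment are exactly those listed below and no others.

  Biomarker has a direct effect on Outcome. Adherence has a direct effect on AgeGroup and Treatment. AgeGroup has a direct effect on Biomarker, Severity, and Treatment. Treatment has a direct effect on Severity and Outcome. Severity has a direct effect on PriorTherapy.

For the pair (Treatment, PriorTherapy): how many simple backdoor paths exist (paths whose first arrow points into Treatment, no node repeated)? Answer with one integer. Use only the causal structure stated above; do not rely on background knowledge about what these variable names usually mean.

A backdoor path from Treatment to PriorTherapy is any simple undirected path whose first edge points into Treatment (i.e. leaves Treatment via a parent).
Parents of Treatment: {Adherence, AgeGroup}.
Enumerating:
  P1: Treatment <- Adherence -> AgeGroup -> Severity -> PriorTherapy
  P2: Treatment <- AgeGroup -> Severity -> PriorTherapy
That exhausts the simple backdoor paths. Count: 2.

2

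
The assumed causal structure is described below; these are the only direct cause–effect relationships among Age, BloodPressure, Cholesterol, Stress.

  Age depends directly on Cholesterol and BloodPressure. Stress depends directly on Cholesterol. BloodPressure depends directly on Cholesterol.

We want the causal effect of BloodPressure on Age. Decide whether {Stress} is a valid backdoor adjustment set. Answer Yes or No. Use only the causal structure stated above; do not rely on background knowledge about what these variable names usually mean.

Backdoor paths from BloodPressure to Age (paths whose first edge points into BloodPressure):
  P1: BloodPressure <- Cholesterol -> Age
Condition 1 (no descendant of BloodPressure in the set): holds — descendants of BloodPressure are {Age}; none are in {Stress}.
Condition 2 (every backdoor path blocked by {Stress}):
  P1: open — no interior node is in the conditioning set.
{Stress} does not satisfy the backdoor criterion.

No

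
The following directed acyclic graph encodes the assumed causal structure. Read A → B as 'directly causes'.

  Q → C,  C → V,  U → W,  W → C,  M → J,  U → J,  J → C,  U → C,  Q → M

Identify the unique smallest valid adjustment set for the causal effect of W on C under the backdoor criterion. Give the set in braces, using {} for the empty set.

{U}

Variables eligible for adjustment (non-descendants of W, excluding W and C): {J, M, Q, U}.
Backdoor paths from W to C:
  P1: W <- U -> J <- M <- Q -> C
  P2: W <- U -> J -> C
  P3: W <- U -> C
The empty set is not sufficient: P2 (W <- U -> J -> C) has no collider blocking it and no conditioned non-collider, so it is open.
Try {U}:
  P1: blocked at fork node U ∈ conditioning set.
  P2: blocked at fork node U ∈ conditioning set.
  P3: blocked at fork node U ∈ conditioning set.
{U} contains no descendant of W and blocks every backdoor path.
No other singleton works — e.g. {Q} leaves P2 open — so {U} is the unique smallest valid adjustment set.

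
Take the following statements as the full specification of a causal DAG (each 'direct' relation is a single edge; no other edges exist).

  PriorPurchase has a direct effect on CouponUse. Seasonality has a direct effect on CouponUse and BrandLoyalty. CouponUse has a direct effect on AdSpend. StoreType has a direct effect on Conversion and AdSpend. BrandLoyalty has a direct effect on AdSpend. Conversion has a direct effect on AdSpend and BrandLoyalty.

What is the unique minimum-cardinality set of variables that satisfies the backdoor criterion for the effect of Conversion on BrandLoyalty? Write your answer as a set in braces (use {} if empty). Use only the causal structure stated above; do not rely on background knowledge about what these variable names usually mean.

Variables eligible for adjustment (non-descendants of Conversion, excluding Conversion and BrandLoyalty): {CouponUse, PriorPurchase, Seasonality, StoreType}.
Backdoor paths from Conversion to BrandLoyalty:
  P1: Conversion <- StoreType -> AdSpend <- CouponUse <- Seasonality -> BrandLoyalty
  P2: Conversion <- StoreType -> AdSpend <- BrandLoyalty
Each backdoor path contains an unconditioned collider, so every path is already blocked with the empty conditioning set:
  P1: blocked at collider AdSpend (neither it nor any descendant is in the conditioning set).
  P2: blocked at collider AdSpend (neither it nor any descendant is in the conditioning set).
The empty set is therefore the unique smallest valid set.

{}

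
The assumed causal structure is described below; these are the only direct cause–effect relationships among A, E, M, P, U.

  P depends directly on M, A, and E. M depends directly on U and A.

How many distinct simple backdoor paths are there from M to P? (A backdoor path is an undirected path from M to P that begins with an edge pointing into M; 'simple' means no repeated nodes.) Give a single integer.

1

A backdoor path from M to P is any simple undirected path whose first edge points into M (i.e. leaves M via a parent).
Parents of M: {A, U}.
Enumerating:
  P1: M <- A -> P
That exhausts the simple backdoor paths. Count: 1.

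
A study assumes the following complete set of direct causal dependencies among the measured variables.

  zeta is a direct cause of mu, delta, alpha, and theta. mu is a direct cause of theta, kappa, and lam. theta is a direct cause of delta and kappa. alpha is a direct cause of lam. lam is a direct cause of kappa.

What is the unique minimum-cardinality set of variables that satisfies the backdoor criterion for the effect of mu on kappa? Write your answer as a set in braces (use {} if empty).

{zeta}

Variables eligible for adjustment (non-descendants of mu, excluding mu and kappa): {alpha, zeta}.
Backdoor paths from mu to kappa:
  P1: mu <- zeta -> alpha -> lam -> kappa
  P2: mu <- zeta -> theta -> kappa
  P3: mu <- zeta -> delta <- theta -> kappa
The empty set is not sufficient: P1 (mu <- zeta -> alpha -> lam -> kappa) has no collider blocking it and no conditioned non-collider, so it is open.
Try {zeta}:
  P1: blocked at fork node zeta ∈ conditioning set.
  P2: blocked at fork node zeta ∈ conditioning set.
  P3: blocked at fork node zeta ∈ conditioning set.
{zeta} contains no descendant of mu and blocks every backdoor path.
No other singleton works — e.g. {alpha} leaves P2 open — so {zeta} is the unique smallest valid adjustment set.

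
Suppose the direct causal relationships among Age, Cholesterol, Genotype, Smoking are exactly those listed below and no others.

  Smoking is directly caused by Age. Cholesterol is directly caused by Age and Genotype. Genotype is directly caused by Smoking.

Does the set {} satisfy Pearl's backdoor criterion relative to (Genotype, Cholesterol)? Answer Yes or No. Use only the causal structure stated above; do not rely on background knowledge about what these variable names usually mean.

No

Backdoor paths from Genotype to Cholesterol (paths whose first edge points into Genotype):
  P1: Genotype <- Smoking <- Age -> Cholesterol
Condition 1 (no descendant of Genotype in the set): holds — descendants of Genotype are {Cholesterol}; none are in {}.
Condition 2 (every backdoor path blocked by {}):
  P1: open — no interior node is in the conditioning set.
{} does not satisfy the backdoor criterion.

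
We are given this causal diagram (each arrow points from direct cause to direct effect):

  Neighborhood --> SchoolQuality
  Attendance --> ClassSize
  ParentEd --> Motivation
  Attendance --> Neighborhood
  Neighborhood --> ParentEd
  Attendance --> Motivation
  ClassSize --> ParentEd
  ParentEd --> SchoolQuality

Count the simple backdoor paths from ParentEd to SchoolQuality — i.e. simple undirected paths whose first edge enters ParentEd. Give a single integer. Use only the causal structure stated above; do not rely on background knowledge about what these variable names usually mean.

A backdoor path from ParentEd to SchoolQuality is any simple undirected path whose first edge points into ParentEd (i.e. leaves ParentEd via a parent).
Parents of ParentEd: {ClassSize, Neighborhood}.
Enumerating:
  P1: ParentEd <- Neighborhood -> SchoolQuality
  P2: ParentEd <- ClassSize <- Attendance -> Neighborhood -> SchoolQuality
That exhausts the simple backdoor paths. Count: 2.

2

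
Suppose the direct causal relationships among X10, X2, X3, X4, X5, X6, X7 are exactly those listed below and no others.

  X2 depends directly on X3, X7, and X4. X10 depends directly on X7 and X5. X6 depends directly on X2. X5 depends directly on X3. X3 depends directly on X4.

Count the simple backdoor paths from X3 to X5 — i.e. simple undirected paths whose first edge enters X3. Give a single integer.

1

A backdoor path from X3 to X5 is any simple undirected path whose first edge points into X3 (i.e. leaves X3 via a parent).
Parents of X3: {X4}.
Enumerating:
  P1: X3 <- X4 -> X2 <- X7 -> X10 <- X5
That exhausts the simple backdoor paths. Count: 1.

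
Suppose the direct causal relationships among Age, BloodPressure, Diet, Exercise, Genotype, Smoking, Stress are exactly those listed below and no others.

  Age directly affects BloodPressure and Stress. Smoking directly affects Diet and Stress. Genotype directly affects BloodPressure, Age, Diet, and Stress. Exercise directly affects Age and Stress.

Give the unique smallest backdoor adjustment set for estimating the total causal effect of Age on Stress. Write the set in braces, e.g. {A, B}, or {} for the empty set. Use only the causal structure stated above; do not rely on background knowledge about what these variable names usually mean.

Variables eligible for adjustment (non-descendants of Age, excluding Age and Stress): {Diet, Exercise, Genotype, Smoking}.
Backdoor paths from Age to Stress:
  P1: Age <- Exercise -> Stress
  P2: Age <- Genotype -> Stress
  P3: Age <- Genotype -> Diet <- Smoking -> Stress
The empty set is not sufficient: P1 (Age <- Exercise -> Stress) has no collider blocking it and no conditioned non-collider, so it is open.
Try {Exercise, Genotype}:
  P1: blocked at fork node Exercise ∈ conditioning set.
  P2: blocked at fork node Genotype ∈ conditioning set.
  P3: blocked at fork node Genotype ∈ conditioning set.
{Exercise, Genotype} contains no descendant of Age and blocks every backdoor path.
Every element of {Exercise, Genotype} is needed (dropping Exercise leaves P1 open; dropping Genotype leaves P2 open), so no proper subset is valid.
Among all size-2 subsets of the eligible variables, only {Exercise, Genotype} blocks every backdoor path, so it is the unique smallest valid adjustment set.

{Exercise, Genotype}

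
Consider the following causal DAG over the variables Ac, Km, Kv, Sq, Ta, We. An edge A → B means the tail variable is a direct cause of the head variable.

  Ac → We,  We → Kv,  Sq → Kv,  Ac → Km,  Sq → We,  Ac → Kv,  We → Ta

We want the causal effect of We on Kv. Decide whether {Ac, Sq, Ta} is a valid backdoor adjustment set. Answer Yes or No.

Backdoor paths from We to Kv (paths whose first edge points into We):
  P1: We <- Sq -> Kv
  P2: We <- Ac -> Kv
Condition 1 (no descendant of We in the set): FAILS — Ta is a descendant of We.
Condition 2 (every backdoor path blocked by {Ac, Sq, Ta}):
  P1: blocked at fork node Sq ∈ conditioning set.
  P2: blocked at fork node Ac ∈ conditioning set.
{Ac, Sq, Ta} does not satisfy the backdoor criterion.

No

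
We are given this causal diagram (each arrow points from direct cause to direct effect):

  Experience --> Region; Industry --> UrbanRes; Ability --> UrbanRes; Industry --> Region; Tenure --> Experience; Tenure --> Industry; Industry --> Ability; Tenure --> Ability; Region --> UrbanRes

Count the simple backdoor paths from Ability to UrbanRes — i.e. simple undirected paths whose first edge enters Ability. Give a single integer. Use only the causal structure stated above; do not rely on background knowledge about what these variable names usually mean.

A backdoor path from Ability to UrbanRes is any simple undirected path whose first edge points into Ability (i.e. leaves Ability via a parent).
Parents of Ability: {Industry, Tenure}.
Enumerating:
  P1: Ability <- Tenure -> Industry -> Region -> UrbanRes
  P2: Ability <- Tenure -> Industry -> UrbanRes
  P3: Ability <- Tenure -> Experience -> Region <- Industry -> UrbanRes
  P4: Ability <- Tenure -> Experience -> Region -> UrbanRes
  P5: Ability <- Industry <- Tenure -> Experience -> Region -> UrbanRes
  P6: Ability <- Industry -> Region -> UrbanRes
  P7: Ability <- Industry -> UrbanRes
That exhausts the simple backdoor paths. Count: 7.

7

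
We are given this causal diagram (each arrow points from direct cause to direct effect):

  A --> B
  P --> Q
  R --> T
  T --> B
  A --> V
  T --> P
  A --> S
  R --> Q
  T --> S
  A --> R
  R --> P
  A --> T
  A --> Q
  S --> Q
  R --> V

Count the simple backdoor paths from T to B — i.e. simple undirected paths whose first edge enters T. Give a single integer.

A backdoor path from T to B is any simple undirected path whose first edge points into T (i.e. leaves T via a parent).
Parents of T: {A, R}.
Enumerating:
  P1: T <- A -> B
  P2: T <- R <- A -> B
  P3: T <- R -> V <- A -> B
  P4: T <- R -> P -> Q <- A -> B
  P5: T <- R -> P -> Q <- S <- A -> B
  P6: T <- R -> Q <- A -> B
  P7: T <- R -> Q <- S <- A -> B
That exhausts the simple backdoor paths. Count: 7.

7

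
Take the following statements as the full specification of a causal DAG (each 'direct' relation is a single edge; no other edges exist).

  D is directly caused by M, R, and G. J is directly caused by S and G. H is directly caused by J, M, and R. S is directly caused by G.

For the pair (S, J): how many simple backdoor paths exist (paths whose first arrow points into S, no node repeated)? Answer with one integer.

A backdoor path from S to J is any simple undirected path whose first edge points into S (i.e. leaves S via a parent).
Parents of S: {G}.
Enumerating:
  P1: S <- G -> J
  P2: S <- G -> D <- M -> H <- J
  P3: S <- G -> D <- R -> H <- J
That exhausts the simple backdoor paths. Count: 3.

3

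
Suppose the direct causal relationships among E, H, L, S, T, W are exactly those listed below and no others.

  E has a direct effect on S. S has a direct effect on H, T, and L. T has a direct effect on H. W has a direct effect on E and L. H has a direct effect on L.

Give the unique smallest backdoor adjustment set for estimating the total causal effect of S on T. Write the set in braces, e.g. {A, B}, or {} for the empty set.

Variables eligible for adjustment (non-descendants of S, excluding S and T): {E, W}.
Backdoor paths from S to T:
  P1: S <- E <- W -> L <- H <- T
Each backdoor path contains an unconditioned collider, so every path is already blocked with the empty conditioning set:
  P1: blocked at collider L (neither it nor any descendant is in the conditioning set).
The empty set is therefore the unique smallest valid set.

{}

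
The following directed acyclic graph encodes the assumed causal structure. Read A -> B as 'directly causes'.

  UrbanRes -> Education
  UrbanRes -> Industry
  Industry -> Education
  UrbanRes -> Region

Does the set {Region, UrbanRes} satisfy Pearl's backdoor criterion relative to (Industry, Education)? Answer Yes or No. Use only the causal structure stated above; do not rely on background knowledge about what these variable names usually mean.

Yes

Backdoor paths from Industry to Education (paths whose first edge points into Industry):
  P1: Industry <- UrbanRes -> Education
Condition 1 (no descendant of Industry in the set): holds — descendants of Industry are {Education}; none are in {Region, UrbanRes}.
Condition 2 (every backdoor path blocked by {Region, UrbanRes}):
  P1: blocked at fork node UrbanRes ∈ conditioning set.
{Region, UrbanRes} satisfies the backdoor criterion.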